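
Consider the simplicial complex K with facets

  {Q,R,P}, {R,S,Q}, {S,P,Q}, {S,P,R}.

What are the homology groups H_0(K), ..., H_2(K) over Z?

Fix the vertex order P < Q < R < S and write every simplex with vertices in increasing order. Then dim K = 2 and the simplices of K are:

  0-simplices (4): P, Q, R, S
  1-simplices (6): PQ, PR, PS, QR, QS, RS
  2-simplices (4): PQR, PQS, PRS, QRS

giving chain groups C_0 ≅ Z^4, C_1 ≅ Z^6, C_2 ≅ Z^4.

∂_1: C_1 → C_0 maps an edge to its endpoints' difference, ∂[p,q] = q − p. For instance
  ∂PS = S − P.
As a 4×6 matrix over Z this has rank 3, with invariant factors (1,1,1).

∂_2: C_2 → C_1 sends each 2-simplex [p,q,r] to [q,r] − [p,r] + [p,q]. For instance
  ∂QRS = RS − QS + QR,
  ∂PRS = RS − PS + PR.
This gives a 6×4 integer matrix of rank 3; reducing to Smith normal form yields diagonal entries (1,1,1).

From H_k ≅ ker(∂_k) / im(∂_{k+1}) we obtain:

  H_0: rank C_0 − rank ∂_1 = 4 − 3 = 1, and the invariant factors of ∂_1 are all 1, so H_0 ≅ Z.
  H_1: rank ker ∂_1 − rank ∂_2 = (6 − 3) − 3 = 0, and the invariant factors of ∂_2 are all 1, so H_1 ≅ 0.
  H_2: rank ker ∂_2 − rank ∂_3 = (4 − 3) − 0 = 1, and there is no ∂_3, so H_2 ≅ Z.

(K is a triangulation of the 2-sphere S^2.)

H_0 ≅ Z,  H_1 = 0,  H_2 ≅ Z.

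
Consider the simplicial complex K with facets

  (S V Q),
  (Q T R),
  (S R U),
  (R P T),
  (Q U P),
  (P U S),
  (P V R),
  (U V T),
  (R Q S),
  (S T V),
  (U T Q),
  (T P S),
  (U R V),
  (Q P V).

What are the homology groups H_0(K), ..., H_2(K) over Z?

Fix the vertex order P < Q < R < S < T < U < V and write every simplex with vertices in increasing order. Then dim K = 2 and the simplices of K are:

  0-simplices (7): P, Q, R, S, T, U, V
  1-simplices (21): PQ, PR, PS, PT, PU, PV, QR, QS, QT, QU, QV, RS, RT, RU, RV, ST, SU, SV, TU, TV, UV
  2-simplices (14): PQU, PQV, PRT, PRV, PST, PSU, QRS, QRT, QSV, QTU, RSU, RUV, STV, TUV

Hence C_0 ≅ Z^7, C_1 ≅ Z^21, C_2 ≅ Z^14.

Boundary ∂_1: C_1 → C_0 sends each edge [p,q] (with p < q) to q − p.
This gives a 7×21 integer matrix of rank 6; reducing to Smith normal form yields diagonal entries (1,1,1,1,1,1).

∂_2: C_2 → C_1 acts by ∂[p,q,r] = [q,r] − [p,r] + [p,q]. For instance
  ∂PQV = QV − PV + PQ,
  ∂PSU = SU − PU + PS.
The resulting 21×14 matrix has rank 13, and its Smith normal form has invariant factors (1,1,1,1,1,1,1,1,1,1,1,1,1).

Now H_k = ker ∂_k / im ∂_{k+1}, so:

  H_0: rank C_0 − rank ∂_1 = 7 − 6 = 1, and the invariant factors of ∂_1 are all 1, so H_0 = Z.
  H_1: rank ker ∂_1 − rank ∂_2 = (21 − 6) − 13 = 2, and the invariant factors of ∂_2 are all 1, so H_1 = Z^2.
  H_2: rank ker ∂_2 − rank ∂_3 = (14 − 13) − 0 = 1, and there is no ∂_3, so H_2 = Z.

H_0 ≅ Z,  H_1 ≅ Z^2,  H_2 ≅ Z.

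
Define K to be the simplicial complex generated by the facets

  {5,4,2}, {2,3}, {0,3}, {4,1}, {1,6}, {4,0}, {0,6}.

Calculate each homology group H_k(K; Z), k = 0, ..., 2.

Order the vertices as 0 < 1 < 2 < 3 < 4 < 5 < 6. Listing each simplex with vertices in this order, K has dimension 2 with simplices:

  0-simplices (7): [0], [1], [2], [3], [4], [5], [6]
  1-simplices (9): [0,3], [0,4], [0,6], [1,4], [1,6], [2,3], [2,4], [2,5], [4,5]
  2-simplices (1): [2,4,5]

Hence C_0 ≅ Z^7, C_1 ≅ Z^9, C_2 ≅ Z^1.

∂_1: C_1 → C_0 maps an edge to its endpoints' difference, ∂[p,q] = q − p. For instance
  ∂[0,4] = [4] − [0].
The resulting 7×9 matrix has rank 6, and its Smith normal form has invariant factors (1,1,1,1,1,1).

∂_2: C_2 → C_1 maps a triangle to the signed sum of its edges. For instance
  ∂[2,4,5] = [4,5] − [2,5] + [2,4].
The 9×1 boundary matrix has rank 1 and Smith normal form diag(1).

Reading off H_k = ker ∂_k / im ∂_{k+1}:

  H_0: rank C_0 − rank ∂_1 = 7 − 6 = 1, and the invariant factors of ∂_1 are all 1, so H_0 ≅ Z.
  H_1: rank ker ∂_1 − rank ∂_2 = (9 − 6) − 1 = 2, and the invariant factors of ∂_2 are all 1, so H_1 ≅ Z^2.
  H_2: rank ker ∂_2 − rank ∂_3 = (1 − 1) − 0 = 0, and there is no ∂_3, so H_2 ≅ 0.

As a check, the Euler characteristic is 7 − 9 + 1 = -1, which agrees with 1 − 2 + 0 = -1.

H_0 = Z,  H_1 = Z^2,  H_2 = 0.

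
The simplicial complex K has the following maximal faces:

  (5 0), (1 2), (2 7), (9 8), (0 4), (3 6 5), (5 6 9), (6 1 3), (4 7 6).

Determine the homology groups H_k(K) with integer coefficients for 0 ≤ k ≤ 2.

Order the vertices as 0 < 1 < 2 < 3 < 4 < 5 < 6 < 7 < 8 < 9. Listing each simplex with vertices in this order, K has dimension 2 with simplices:

  0-simplices (10): [0], [1], [2], [3], [4], [5], [6], [7], [8], [9]
  1-simplices (15): [0,4], [0,5], [1,2], [1,3], [1,6], [2,7], [3,5], [3,6], [4,6], [4,7], [5,6], [5,9], [6,7], [6,9], [8,9]
  2-simplices (4): [1,3,6], [3,5,6], [4,6,7], [5,6,9]

Hence C_0 ≅ Z^10, C_1 ≅ Z^15, C_2 ≅ Z^4.

Boundary ∂_1: C_1 → C_0 maps an edge to its endpoints' difference, ∂[p,q] = q − p. For instance
  ∂[4,7] = [7] − [4].
The 10×15 boundary matrix has rank 9 and Smith normal form diag(1,1,1,1,1,1,1,1,1).

∂_2: C_2 → C_1 sends each 2-simplex [p,q,r] to [q,r] − [p,r] + [p,q]. For instance
  ∂[5,6,9] = [6,9] − [5,9] + [5,6],
  ∂[3,5,6] = [5,6] − [3,6] + [3,5].
As a 15×4 matrix over Z this has rank 4, with invariant factors (1,1,1,1).

From H_k ≅ ker(∂_k) / im(∂_{k+1}) we obtain:

  H_0: rank C_0 − rank ∂_1 = 10 − 9 = 1, and the invariant factors of ∂_1 are all 1, so H_0 ≅ Z.
  H_1: rank ker ∂_1 − rank ∂_2 = (15 − 9) − 4 = 2, and the invariant factors of ∂_2 are all 1, so H_1 ≅ Z^2.
  H_2: rank ker ∂_2 − rank ∂_3 = (4 − 4) − 0 = 0, and there is no ∂_3, so H_2 ≅ 0.

As a check, the Euler characteristic is 10 − 15 + 4 = -1, which agrees with 1 − 2 + 0 = -1.

H_0 = Z,  H_1 = Z^2,  H_2 = 0.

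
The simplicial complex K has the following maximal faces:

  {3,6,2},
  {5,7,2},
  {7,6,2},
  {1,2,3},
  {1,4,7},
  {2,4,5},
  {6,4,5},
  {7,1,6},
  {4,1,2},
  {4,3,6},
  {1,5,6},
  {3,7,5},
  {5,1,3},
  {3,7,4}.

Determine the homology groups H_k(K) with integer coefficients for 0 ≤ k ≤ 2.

Fix the vertex order 1 < 2 < 3 < 4 < 5 < 6 < 7 and write every simplex with vertices in increasing order. Then dim K = 2 and the simplices of K are:

  0-simplices (7): [1], [2], [3], [4], [5], [6], [7]
  1-simplices (21): [1,2], [1,3], [1,4], [1,5], [1,6], [1,7], [2,3], [2,4], [2,5], [2,6], [2,7], [3,4], [3,5], [3,6], [3,7], [4,5], [4,6], [4,7], [5,6], [5,7], [6,7]
  2-simplices (14): [1,2,3], [1,2,4], [1,3,5], [1,4,7], [1,5,6], [1,6,7], [2,3,6], [2,4,5], [2,5,7], [2,6,7], [3,4,6], [3,4,7], [3,5,7], [4,5,6]

giving chain groups C_0 ≅ Z^7, C_1 ≅ Z^21, C_2 ≅ Z^14.

Boundary ∂_1: C_1 → C_0 is given by ∂[p,q] = [q] − [p]. For instance
  ∂[1,6] = [6] − [1].
The 7×21 boundary matrix has rank 6 and Smith normal form diag(1,1,1,1,1,1).

∂_2: C_2 → C_1 sends each 2-simplex [p,q,r] to [q,r] − [p,r] + [p,q]. For instance
  ∂[1,4,7] = [4,7] − [1,7] + [1,4],
  ∂[3,4,7] = [4,7] − [3,7] + [3,4].
As a 21×14 matrix over Z this has rank 13, with invariant factors (1,1,1,1,1,1,1,1,1,1,1,1,1).

Reading off H_k = ker ∂_k / im ∂_{k+1}:

  H_0: rank C_0 − rank ∂_1 = 7 − 6 = 1, and the invariant factors of ∂_1 are all 1, so H_0 = Z.
  H_1: rank ker ∂_1 − rank ∂_2 = (21 − 6) − 13 = 2, and the invariant factors of ∂_2 are all 1, so H_1 = Z^2.
  H_2: rank ker ∂_2 − rank ∂_3 = (14 − 13) − 0 = 1, and there is no ∂_3, so H_2 = Z.

As a check, the Euler characteristic is 7 − 21 + 14 = 0, which agrees with 1 − 2 + 1 = 0.
(K is a triangulation of the torus T^2.)

H_0 ≅ Z,  H_1 ≅ Z^2,  H_2 ≅ Z.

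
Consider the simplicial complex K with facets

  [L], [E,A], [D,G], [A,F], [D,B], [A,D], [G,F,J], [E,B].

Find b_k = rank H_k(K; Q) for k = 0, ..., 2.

b_0 = 2, b_1 = 2, b_2 = 0.

Take the total order A < B < D < E < F < G < J < L on the vertex set. Then K (dimension 2) consists of the simplices:

  0-simplices (8): A, B, D, E, F, G, J, L
  1-simplices (9): AD, AE, AF, BD, BE, DG, FG, FJ, GJ
  2-simplices (1): FGJ

so the chain groups are C_0 ≅ Z^8, C_1 ≅ Z^9, C_2 ≅ Z^1.

The boundary map ∂_1: C_1 → C_0 is given by ∂[p,q] = [q] − [p]. For instance
  ∂AF = F − A.
The resulting 8×9 matrix has rank 6, and its Smith normal form has invariant factors (1,1,1,1,1,1).

∂_2: C_2 → C_1 acts by ∂[p,q,r] = [q,r] − [p,r] + [p,q]. For instance
  ∂FGJ = GJ − FJ + FG.
The 9×1 boundary matrix has rank 1 and Smith normal form diag(1).

From H_k ≅ ker(∂_k) / im(∂_{k+1}) we obtain:

  H_0: rank C_0 − rank ∂_1 = 8 − 6 = 2, and the invariant factors of ∂_1 are all 1, so H_0 = Z^2.
  H_1: rank ker ∂_1 − rank ∂_2 = (9 − 6) − 1 = 2, and the invariant factors of ∂_2 are all 1, so H_1 = Z^2.
  H_2: rank ker ∂_2 − rank ∂_3 = (1 − 1) − 0 = 0, and there is no ∂_3, so H_2 = 0.

Hence the Betti numbers are b_0 = 2, b_1 = 2, b_2 = 0.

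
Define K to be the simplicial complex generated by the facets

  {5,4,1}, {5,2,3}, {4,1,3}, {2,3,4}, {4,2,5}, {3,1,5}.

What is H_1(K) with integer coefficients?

We work with the vertex ordering 1 < 2 < 3 < 4 < 5. The simplices of K, each written with vertices in increasing order, are:

  0-simplices (5): [1], [2], [3], [4], [5]
  1-simplices (9): [1,3], [1,4], [1,5], [2,3], [2,4], [2,5], [3,4], [3,5], [4,5]
  2-simplices (6): [1,3,4], [1,3,5], [1,4,5], [2,3,4], [2,3,5], [2,4,5]

so the chain groups are C_0 ≅ Z^5, C_1 ≅ Z^9, C_2 ≅ Z^6.

The boundary map ∂_1: C_1 → C_0 is given by ∂[p,q] = [q] − [p].
This gives a 5×9 integer matrix of rank 4; reducing to Smith normal form yields diagonal entries (1,1,1,1).

The boundary map ∂_2: C_2 → C_1 maps a triangle to the signed sum of its edges. For instance
  ∂[2,3,5] = [3,5] − [2,5] + [2,3],
  ∂[1,3,5] = [3,5] − [1,5] + [1,3].
This gives a 9×6 integer matrix of rank 5; reducing to Smith normal form yields diagonal entries (1,1,1,1,1).

Reading off H_k = ker ∂_k / im ∂_{k+1}:

  H_1: rank ker ∂_1 − rank ∂_2 = (9 − 4) − 5 = 0, and the invariant factors of ∂_2 are all 1, so H_1 ≅ 0.

H_1 = 0.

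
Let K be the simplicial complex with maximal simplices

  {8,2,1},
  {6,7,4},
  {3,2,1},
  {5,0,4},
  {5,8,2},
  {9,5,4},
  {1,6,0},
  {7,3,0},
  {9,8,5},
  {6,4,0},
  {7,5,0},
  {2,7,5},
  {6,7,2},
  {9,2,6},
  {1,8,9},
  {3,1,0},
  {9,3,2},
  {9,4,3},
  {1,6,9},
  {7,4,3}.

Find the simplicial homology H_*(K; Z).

Fix the vertex order 0 < 1 < 2 < 3 < 4 < 5 < 6 < 7 < 8 < 9 and write every simplex with vertices in increasing order. Then dim K = 2 and the simplices of K are:

  0-simplices (10): [0], [1], [2], [3], [4], [5], [6], [7], [8], [9]
  1-simplices (30): (30 of them)
  2-simplices (20): (20 of them)

so the chain groups are C_0 ≅ Z^10, C_1 ≅ Z^30, C_2 ≅ Z^20.

∂_1: C_1 → C_0 maps an edge to its endpoints' difference, ∂[p,q] = q − p.
The resulting 10×30 matrix has rank 9, and its Smith normal form has invariant factors (1,1,1,1,1,1,1,1,1).

∂_2: C_2 → C_1 maps a triangle to the signed sum of its edges. For instance
  ∂[2,5,7] = [5,7] − [2,7] + [2,5],
  ∂[3,4,9] = [4,9] − [3,9] + [3,4].
The 30×20 boundary matrix has rank 20 and Smith normal form diag(1,1,1,1,1,1,1,1,1,1,1,1,1,1,1,1,1,1,1,2).

From H_k ≅ ker(∂_k) / im(∂_{k+1}) we obtain:

  H_0: rank C_0 − rank ∂_1 = 10 − 9 = 1, and the invariant factors of ∂_1 are all 1, so H_0 = Z.
  H_1: rank ker ∂_1 − rank ∂_2 = (30 − 9) − 20 = 1, and ∂_2 has invariant factor 2 > 1, so H_1 = Z ⊕ Z/2.
  H_2: rank ker ∂_2 − rank ∂_3 = (20 − 20) − 0 = 0, and there is no ∂_3, so H_2 = 0.

H_0 = Z,  H_1 = Z ⊕ Z/2,  H_2 = 0.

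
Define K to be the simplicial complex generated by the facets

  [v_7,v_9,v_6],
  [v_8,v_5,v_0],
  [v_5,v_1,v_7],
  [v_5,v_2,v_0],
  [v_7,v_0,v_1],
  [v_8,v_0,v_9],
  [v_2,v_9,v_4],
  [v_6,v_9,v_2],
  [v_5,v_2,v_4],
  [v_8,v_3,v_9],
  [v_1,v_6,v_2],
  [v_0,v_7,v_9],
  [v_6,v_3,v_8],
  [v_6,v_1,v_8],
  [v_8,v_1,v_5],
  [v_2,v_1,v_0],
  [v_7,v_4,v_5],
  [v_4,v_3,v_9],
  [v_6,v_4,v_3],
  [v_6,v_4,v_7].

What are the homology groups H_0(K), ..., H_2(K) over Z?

Order the vertices as v_0 < v_1 < v_2 < v_3 < v_4 < v_5 < v_6 < v_7 < v_8 < v_9. Listing each simplex with vertices in this order, K has dimension 2 with simplices:

  0-simplices (10): [v_0], [v_1], [v_2], [v_3], [v_4], [v_5], [v_6], [v_7], [v_8], [v_9]
  1-simplices (30): (30 of them)
  2-simplices (20): (20 of them)

Hence C_0 ≅ Z^10, C_1 ≅ Z^30, C_2 ≅ Z^20.

∂_1: C_1 → C_0 maps an edge to its endpoints' difference, ∂[p,q] = q − p. For instance
  ∂[v_6,v_8] = [v_8] − [v_6].
As a 10×30 matrix over Z this has rank 9, with invariant factors (1,1,1,1,1,1,1,1,1).

∂_2: C_2 → C_1 acts by ∂[p,q,r] = [q,r] − [p,r] + [p,q]. For instance
  ∂[v_2,v_6,v_9] = [v_6,v_9] − [v_2,v_9] + [v_2,v_6],
  ∂[v_0,v_1,v_7] = [v_1,v_7] − [v_0,v_7] + [v_0,v_1].
This gives a 30×20 integer matrix of rank 20; reducing to Smith normal form yields diagonal entries (1,1,1,1,1,1,1,1,1,1,1,1,1,1,1,1,1,1,1,2).

Computing H_k = (kernel of ∂_k) / (image of ∂_{k+1}):

  H_0: rank C_0 − rank ∂_1 = 10 − 9 = 1, and the invariant factors of ∂_1 are all 1, so H_0 ≅ Z.
  H_1: rank ker ∂_1 − rank ∂_2 = (30 − 9) − 20 = 1, and ∂_2 has invariant factor 2 > 1, so H_1 ≅ Z ⊕ Z/2Z.
  H_2: rank ker ∂_2 − rank ∂_3 = (20 − 20) − 0 = 0, and there is no ∂_3, so H_2 ≅ 0.

(K is a triangulation of the Klein bottle.)

H_0 = Z,  H_1 = Z ⊕ Z/2Z,  H_2 = 0.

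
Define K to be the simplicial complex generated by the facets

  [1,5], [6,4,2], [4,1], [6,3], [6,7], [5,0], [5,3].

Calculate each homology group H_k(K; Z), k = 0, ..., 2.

K has 8 vertices, 9 edges, 1 triangle.
rank ∂_0 = 0, rank ∂_1 = 7 ⇒ b_0 = 8 − 0 − 7 = 1; all invariant factors of ∂_1 are 1 so no torsion. So H_0 ≅ Z.
rank ∂_1 = 7, rank ∂_2 = 1 ⇒ b_1 = 9 − 7 − 1 = 1; all invariant factors of ∂_2 are 1 so no torsion. So H_1 ≅ Z.
rank ∂_2 = 1, rank ∂_3 = 0 ⇒ b_2 = 1 − 1 − 0 = 0. So H_2 ≅ 0.

H_0 = Z,  H_1 = Z,  H_2 = 0.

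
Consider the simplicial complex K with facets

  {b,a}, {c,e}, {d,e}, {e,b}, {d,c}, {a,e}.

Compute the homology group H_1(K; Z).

H_1 ≅ Z^2.

Take the total order a < b < c < d < e on the vertex set. Then K (dimension 1) consists of the simplices:

  0-simplices (5): a, b, c, d, e
  1-simplices (6): ab, ae, be, cd, ce, de

so the chain groups are C_0 ≅ Z^5, C_1 ≅ Z^6.

Boundary ∂_1: C_1 → C_0 is given by ∂[p,q] = [q] − [p]. For instance
  ∂ae = e − a.
The resulting 5×6 matrix has rank 4, and its Smith normal form has invariant factors (1,1,1,1).

Computing H_k = (kernel of ∂_k) / (image of ∂_{k+1}):

  H_1: rank ker ∂_1 − rank ∂_2 = (6 − 4) − 0 = 2, and there is no ∂_2, so H_1 ≅ Z^2.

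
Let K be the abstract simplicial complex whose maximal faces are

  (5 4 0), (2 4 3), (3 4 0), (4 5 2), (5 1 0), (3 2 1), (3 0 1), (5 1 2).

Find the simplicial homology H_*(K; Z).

Order the vertices as 0 < 1 < 2 < 3 < 4 < 5. Listing each simplex with vertices in this order, K has dimension 2 with simplices:

  0-simplices (6): [0], [1], [2], [3], [4], [5]
  1-simplices (12): [0,1], [0,3], [0,4], [0,5], [1,2], [1,3], [1,5], [2,3], [2,4], [2,5], [3,4], [4,5]
  2-simplices (8): [0,1,3], [0,1,5], [0,3,4], [0,4,5], [1,2,3], [1,2,5], [2,3,4], [2,4,5]

so the chain groups are C_0 ≅ Z^6, C_1 ≅ Z^12, C_2 ≅ Z^8.

∂_1: C_1 → C_0 is given by ∂[p,q] = [q] − [p]. For instance
  ∂[4,5] = [5] − [4].
This gives a 6×12 integer matrix of rank 5; reducing to Smith normal form yields diagonal entries (1,1,1,1,1).

The boundary map ∂_2: C_2 → C_1 acts by ∂[p,q,r] = [q,r] − [p,r] + [p,q]. For instance
  ∂[0,1,3] = [1,3] − [0,3] + [0,1],
  ∂[0,3,4] = [3,4] − [0,4] + [0,3].
The 12×8 boundary matrix has rank 7 and Smith normal form diag(1,1,1,1,1,1,1).

Now H_k = ker ∂_k / im ∂_{k+1}, so:

  H_0: rank C_0 − rank ∂_1 = 6 − 5 = 1, and the invariant factors of ∂_1 are all 1, so H_0 ≅ Z.
  H_1: rank ker ∂_1 − rank ∂_2 = (12 − 5) − 7 = 0, and the invariant factors of ∂_2 are all 1, so H_1 ≅ 0.
  H_2: rank ker ∂_2 − rank ∂_3 = (8 − 7) − 0 = 1, and there is no ∂_3, so H_2 ≅ Z.

H_0 ≅ Z,  H_1 = 0,  H_2 ≅ Z.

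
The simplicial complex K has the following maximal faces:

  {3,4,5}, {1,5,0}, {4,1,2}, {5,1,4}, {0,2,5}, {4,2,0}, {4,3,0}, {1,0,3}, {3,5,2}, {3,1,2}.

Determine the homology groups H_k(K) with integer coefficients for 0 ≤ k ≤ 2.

H_0 ≅ Z,  H_1 ≅ Z_2,  H_2 = 0.

Order the vertices as 0 < 1 < 2 < 3 < 4 < 5. Listing each simplex with vertices in this order, K has dimension 2 with simplices:

  0-simplices (6): [0], [1], [2], [3], [4], [5]
  1-simplices (15): [0,1], [0,2], [0,3], [0,4], [0,5], [1,2], [1,3], [1,4], [1,5], [2,3], [2,4], [2,5], [3,4], [3,5], [4,5]
  2-simplices (10): [0,1,3], [0,1,5], [0,2,4], [0,2,5], [0,3,4], [1,2,3], [1,2,4], [1,4,5], [2,3,5], [3,4,5]

giving chain groups C_0 ≅ Z^6, C_1 ≅ Z^15, C_2 ≅ Z^10.

The boundary map ∂_1: C_1 → C_0 sends each edge [p,q] (with p < q) to q − p. For instance
  ∂[3,4] = [4] − [3].
The resulting 6×15 matrix has rank 5, and its Smith normal form has invariant factors (1,1,1,1,1).

∂_2: C_2 → C_1 sends each 2-simplex [p,q,r] to [q,r] − [p,r] + [p,q]. For instance
  ∂[0,1,5] = [1,5] − [0,5] + [0,1],
  ∂[0,2,5] = [2,5] − [0,5] + [0,2].
The resulting 15×10 matrix has rank 10, and its Smith normal form has invariant factors (1,1,1,1,1,1,1,1,1,2).

Reading off H_k = ker ∂_k / im ∂_{k+1}:

  H_0: rank C_0 − rank ∂_1 = 6 − 5 = 1, and the invariant factors of ∂_1 are all 1, so H_0 = Z.
  H_1: rank ker ∂_1 − rank ∂_2 = (15 − 5) − 10 = 0, and ∂_2 has invariant factor 2 > 1, so H_1 = Z_2.
  H_2: rank ker ∂_2 − rank ∂_3 = (10 − 10) − 0 = 0, and there is no ∂_3, so H_2 = 0.

As a check, the Euler characteristic is 6 − 15 + 10 = 1, which agrees with 1 − 0 + 0 = 1.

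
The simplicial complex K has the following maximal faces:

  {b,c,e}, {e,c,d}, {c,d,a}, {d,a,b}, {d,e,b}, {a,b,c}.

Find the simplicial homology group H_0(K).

Order the vertices as a < b < c < d < e. Listing each simplex with vertices in this order, K has dimension 2 with simplices:

  0-simplices (5): a, b, c, d, e
  1-simplices (9): ab, ac, ad, bc, bd, be, cd, ce, de
  2-simplices (6): abc, abd, acd, bce, bde, cde

giving chain groups C_0 ≅ Z^5, C_1 ≅ Z^9, C_2 ≅ Z^6.

∂_1: C_1 → C_0 sends each edge [p,q] (with p < q) to q − p. For instance
  ∂be = e − b.
As a 5×9 matrix over Z this has rank 4, with invariant factors (1,1,1,1).

Boundary ∂_2: C_2 → C_1 sends each 2-simplex [p,q,r] to [q,r] − [p,r] + [p,q]. For instance
  ∂acd = cd − ad + ac,
  ∂abc = bc − ac + ab.
As a 9×6 matrix over Z this has rank 5, with invariant factors (1,1,1,1,1).

From H_k ≅ ker(∂_k) / im(∂_{k+1}) we obtain:

  H_0: rank C_0 − rank ∂_1 = 5 − 4 = 1, and the invariant factors of ∂_1 are all 1, so H_0 = Z.

H_0 = Z.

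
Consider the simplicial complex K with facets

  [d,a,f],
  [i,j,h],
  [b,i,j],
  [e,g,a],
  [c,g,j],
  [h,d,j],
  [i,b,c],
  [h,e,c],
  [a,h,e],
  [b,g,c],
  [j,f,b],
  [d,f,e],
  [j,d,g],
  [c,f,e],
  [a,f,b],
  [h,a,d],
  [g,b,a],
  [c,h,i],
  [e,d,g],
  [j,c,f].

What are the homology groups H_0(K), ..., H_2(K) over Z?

Fix the vertex order a < b < c < d < e < f < g < h < i < j and write every simplex with vertices in increasing order. Then dim K = 2 and the simplices of K are:

  0-simplices (10): a, b, c, d, e, f, g, h, i, j
  1-simplices (30): ab, ad, ae, af, ag, ah, bc, bf, bg, bi, bj, ce, cf, cg, ch, ci, cj, de, df, dg, dh, dj, ef, eg, eh, fj, gj, hi, hj, ij
  2-simplices (20): abf, abg, adf, adh, aeg, aeh, bcg, bci, bfj, bij, cef, ceh, cfj, cgj, chi, def, deg, dgj, dhj, hij

Hence C_0 ≅ Z^10, C_1 ≅ Z^30, C_2 ≅ Z^20.

∂_1: C_1 → C_0 sends each edge [p,q] (with p < q) to q − p. For instance
  ∂gj = j − g.
The resulting 10×30 matrix has rank 9, and its Smith normal form has invariant factors (1,1,1,1,1,1,1,1,1).

The boundary map ∂_2: C_2 → C_1 acts by ∂[p,q,r] = [q,r] − [p,r] + [p,q]. For instance
  ∂chi = hi − ci + ch,
  ∂adf = df − af + ad.
As a 30×20 matrix over Z this has rank 20, with invariant factors (1,1,1,1,1,1,1,1,1,1,1,1,1,1,1,1,1,1,1,2).

Computing H_k = (kernel of ∂_k) / (image of ∂_{k+1}):

  H_0: rank C_0 − rank ∂_1 = 10 − 9 = 1, and the invariant factors of ∂_1 are all 1, so H_0 ≅ Z.
  H_1: rank ker ∂_1 − rank ∂_2 = (30 − 9) − 20 = 1, and ∂_2 has invariant factor 2 > 1, so H_1 ≅ Z × Z/2.
  H_2: rank ker ∂_2 − rank ∂_3 = (20 − 20) − 0 = 0, and there is no ∂_3, so H_2 ≅ 0.

As a check, the Euler characteristic is 10 − 30 + 20 = 0, which agrees with 1 − 1 + 0 = 0.

H_0 = Z,  H_1 = Z × Z/2,  H_2 = 0.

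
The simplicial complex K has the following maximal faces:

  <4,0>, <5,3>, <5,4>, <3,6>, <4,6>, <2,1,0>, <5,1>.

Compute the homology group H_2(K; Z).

H_2 = 0.

Take the total order 0 < 1 < 2 < 3 < 4 < 5 < 6 on the vertex set. Then K (dimension 2) consists of the simplices:

  0-simplices (7): [0], [1], [2], [3], [4], [5], [6]
  1-simplices (9): [0,1], [0,2], [0,4], [1,2], [1,5], [3,5], [3,6], [4,5], [4,6]
  2-simplices (1): [0,1,2]

Hence C_0 ≅ Z^7, C_1 ≅ Z^9, C_2 ≅ Z^1.

The boundary map ∂_1: C_1 → C_0 is given by ∂[p,q] = [q] − [p].
This gives a 7×9 integer matrix of rank 6; reducing to Smith normal form yields diagonal entries (1,1,1,1,1,1).

∂_2: C_2 → C_1 sends each 2-simplex [p,q,r] to [q,r] − [p,r] + [p,q]. For instance
  ∂[0,1,2] = [1,2] − [0,2] + [0,1].
As a 9×1 matrix over Z this has rank 1, with invariant factors (1).

Computing H_k = (kernel of ∂_k) / (image of ∂_{k+1}):

  H_2: rank ker ∂_2 − rank ∂_3 = (1 − 1) − 0 = 0, and there is no ∂_3, so H_2 = 0.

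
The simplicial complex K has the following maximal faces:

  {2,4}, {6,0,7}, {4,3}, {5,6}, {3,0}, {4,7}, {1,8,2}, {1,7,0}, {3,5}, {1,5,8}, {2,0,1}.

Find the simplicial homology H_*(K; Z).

Order the vertices as 0 < 1 < 2 < 3 < 4 < 5 < 6 < 7 < 8. Listing each simplex with vertices in this order, K has dimension 2 with simplices:

  0-simplices (9): [0], [1], [2], [3], [4], [5], [6], [7], [8]
  1-simplices (17): [0,1], [0,2], [0,3], [0,6], [0,7], [1,2], [1,5], [1,7], [1,8], [2,4], [2,8], [3,4], [3,5], [4,7], [5,6], [5,8], [6,7]
  2-simplices (5): [0,1,2], [0,1,7], [0,6,7], [1,2,8], [1,5,8]

Hence C_0 ≅ Z^9, C_1 ≅ Z^17, C_2 ≅ Z^5.

Boundary ∂_1: C_1 → C_0 is given by ∂[p,q] = [q] − [p].
As a 9×17 matrix over Z this has rank 8, with invariant factors (1,1,1,1,1,1,1,1).

The boundary map ∂_2: C_2 → C_1 sends each 2-simplex [p,q,r] to [q,r] − [p,r] + [p,q]. For instance
  ∂[1,5,8] = [5,8] − [1,8] + [1,5],
  ∂[0,6,7] = [6,7] − [0,7] + [0,6].
As a 17×5 matrix over Z this has rank 5, with invariant factors (1,1,1,1,1).

Now H_k = ker ∂_k / im ∂_{k+1}, so:

  H_0: rank C_0 − rank ∂_1 = 9 − 8 = 1, and the invariant factors of ∂_1 are all 1, so H_0 = Z.
  H_1: rank ker ∂_1 − rank ∂_2 = (17 − 8) − 5 = 4, and the invariant factors of ∂_2 are all 1, so H_1 = Z^4.
  H_2: rank ker ∂_2 − rank ∂_3 = (5 − 5) − 0 = 0, and there is no ∂_3, so H_2 = 0.

As a check, the Euler characteristic is 9 − 17 + 5 = -3, which agrees with 1 − 4 + 0 = -3.

H_0 = Z,  H_1 = Z^4,  H_2 = 0.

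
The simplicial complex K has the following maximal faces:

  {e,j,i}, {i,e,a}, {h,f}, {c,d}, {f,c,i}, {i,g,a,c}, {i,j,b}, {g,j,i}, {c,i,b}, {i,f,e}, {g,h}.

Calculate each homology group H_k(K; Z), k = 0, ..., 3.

H_0 = Z,  H_1 = Z,  H_2 = 0,  H_3 = 0.

Take the total order a < b < c < d < e < f < g < h < i < j on the vertex set. Then K (dimension 3) consists of the simplices:

  0-simplices (10): a, b, c, d, e, f, g, h, i, j
  1-simplices (20): ac, ae, ag, ai, bc, bi, bj, cd, cf, cg, ci, ef, ei, ej, fh, fi, gh, gi, gj, ij
  2-simplices (11): acg, aci, aei, agi, bci, bij, cfi, cgi, efi, eij, gij
  3-simplices (1): acgi

so the chain groups are C_0 ≅ Z^10, C_1 ≅ Z^20, C_2 ≅ Z^11, C_3 ≅ Z^1.

∂_1: C_1 → C_0 maps an edge to its endpoints' difference, ∂[p,q] = q − p. For instance
  ∂ei = i − e.
The resulting 10×20 matrix has rank 9, and its Smith normal form has invariant factors (1,1,1,1,1,1,1,1,1).

∂_2: C_2 → C_1 maps a triangle to the signed sum of its edges. For instance
  ∂eij = ij − ej + ei,
  ∂aei = ei − ai + ae.
As a 20×11 matrix over Z this has rank 10, with invariant factors (1,1,1,1,1,1,1,1,1,1).

∂_3: C_3 → C_2 sends each 3-simplex σ to the alternating sum Σ_i (−1)^i (σ with its i-th vertex removed). For instance
  ∂acgi = cgi − agi + aci − acg.
The resulting 11×1 matrix has rank 1, and its Smith normal form has invariant factors (1).

From H_k ≅ ker(∂_k) / im(∂_{k+1}) we obtain:

  H_0: rank C_0 − rank ∂_1 = 10 − 9 = 1, and the invariant factors of ∂_1 are all 1, so H_0 = Z.
  H_1: rank ker ∂_1 − rank ∂_2 = (20 − 9) − 10 = 1, and the invariant factors of ∂_2 are all 1, so H_1 = Z.
  H_2: rank ker ∂_2 − rank ∂_3 = (11 − 10) − 1 = 0, and the invariant factors of ∂_3 are all 1, so H_2 = 0.
  H_3: rank ker ∂_3 − rank ∂_4 = (1 − 1) − 0 = 0, and there is no ∂_4, so H_3 = 0.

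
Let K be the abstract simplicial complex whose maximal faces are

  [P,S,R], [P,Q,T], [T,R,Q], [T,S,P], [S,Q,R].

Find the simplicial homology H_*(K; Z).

H_0 = Z,  H_1 = Z,  H_2 = 0.

K has 5 vertices, 10 edges, 5 triangles.
rank ∂_0 = 0, rank ∂_1 = 4 ⇒ b_0 = 5 − 0 − 4 = 1; all invariant factors of ∂_1 are 1 so no torsion. So H_0 = Z.
rank ∂_1 = 4, rank ∂_2 = 5 ⇒ b_1 = 10 − 4 − 5 = 1; all invariant factors of ∂_2 are 1 so no torsion. So H_1 = Z.
rank ∂_2 = 5, rank ∂_3 = 0 ⇒ b_2 = 5 − 5 − 0 = 0. So H_2 = 0.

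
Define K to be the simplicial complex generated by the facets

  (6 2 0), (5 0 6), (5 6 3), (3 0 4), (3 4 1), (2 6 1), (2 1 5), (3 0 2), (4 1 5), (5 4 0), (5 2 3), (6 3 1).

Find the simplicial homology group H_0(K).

We work with the vertex ordering 0 < 1 < 2 < 3 < 4 < 5 < 6. The simplices of K, each written with vertices in increasing order, are:

  0-simplices (7): [0], [1], [2], [3], [4], [5], [6]
  1-simplices (18): [0,2], [0,3], [0,4], [0,5], [0,6], [1,2], [1,3], [1,4], [1,5], [1,6], [2,3], [2,5], [2,6], [3,4], [3,5], [3,6], [4,5], [5,6]
  2-simplices (12): [0,2,3], [0,2,6], [0,3,4], [0,4,5], [0,5,6], [1,2,5], [1,2,6], [1,3,4], [1,3,6], [1,4,5], [2,3,5], [3,5,6]

so the chain groups are C_0 ≅ Z^7, C_1 ≅ Z^18, C_2 ≅ Z^12.

∂_1: C_1 → C_0 sends each edge [p,q] (with p < q) to q − p. For instance
  ∂[3,4] = [4] − [3].
The 7×18 boundary matrix has rank 6 and Smith normal form diag(1,1,1,1,1,1).

∂_2: C_2 → C_1 maps a triangle to the signed sum of its edges. For instance
  ∂[0,4,5] = [4,5] − [0,5] + [0,4],
  ∂[1,3,6] = [3,6] − [1,6] + [1,3].
The resulting 18×12 matrix has rank 12, and its Smith normal form has invariant factors (1,1,1,1,1,1,1,1,1,1,1,2).

Now H_k = ker ∂_k / im ∂_{k+1}, so:

  H_0: rank C_0 − rank ∂_1 = 7 − 6 = 1, and the invariant factors of ∂_1 are all 1, so H_0 ≅ Z.

H_0 ≅ Z.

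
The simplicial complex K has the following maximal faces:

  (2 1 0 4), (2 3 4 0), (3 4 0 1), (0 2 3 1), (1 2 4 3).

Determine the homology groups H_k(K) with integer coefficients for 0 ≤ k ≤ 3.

Fix the vertex order 0 < 1 < 2 < 3 < 4 and write every simplex with vertices in increasing order. Then dim K = 3 and the simplices of K are:

  0-simplices (5): [0], [1], [2], [3], [4]
  1-simplices (10): [0,1], [0,2], [0,3], [0,4], [1,2], [1,3], [1,4], [2,3], [2,4], [3,4]
  2-simplices (10): [0,1,2], [0,1,3], [0,1,4], [0,2,3], [0,2,4], [0,3,4], [1,2,3], [1,2,4], [1,3,4], [2,3,4]
  3-simplices (5): [0,1,2,3], [0,1,2,4], [0,1,3,4], [0,2,3,4], [1,2,3,4]

so the chain groups are C_0 ≅ Z^5, C_1 ≅ Z^10, C_2 ≅ Z^10, C_3 ≅ Z^5.

∂_1: C_1 → C_0 is given by ∂[p,q] = [q] − [p]. For instance
  ∂[1,4] = [4] − [1].
The 5×10 boundary matrix has rank 4 and Smith normal form diag(1,1,1,1).

The boundary map ∂_2: C_2 → C_1 maps a triangle to the signed sum of its edges. For instance
  ∂[0,3,4] = [3,4] − [0,4] + [0,3],
  ∂[1,2,4] = [2,4] − [1,4] + [1,2].
The 10×10 boundary matrix has rank 6 and Smith normal form diag(1,1,1,1,1,1).

Boundary ∂_3: C_3 → C_2 sends each 3-simplex σ to the alternating sum Σ_i (−1)^i (σ with its i-th vertex removed). For instance
  ∂[0,2,3,4] = [2,3,4] − [0,3,4] + [0,2,4] − [0,2,3],
  ∂[0,1,2,4] = [1,2,4] − [0,2,4] + [0,1,4] − [0,1,2].
The resulting 10×5 matrix has rank 4, and its Smith normal form has invariant factors (1,1,1,1).

Computing H_k = (kernel of ∂_k) / (image of ∂_{k+1}):

  H_0: rank C_0 − rank ∂_1 = 5 − 4 = 1, and the invariant factors of ∂_1 are all 1, so H_0 ≅ Z.
  H_1: rank ker ∂_1 − rank ∂_2 = (10 − 4) − 6 = 0, and the invariant factors of ∂_2 are all 1, so H_1 ≅ 0.
  H_2: rank ker ∂_2 − rank ∂_3 = (10 − 6) − 4 = 0, and the invariant factors of ∂_3 are all 1, so H_2 ≅ 0.
  H_3: rank ker ∂_3 − rank ∂_4 = (5 − 4) − 0 = 1, and there is no ∂_4, so H_3 ≅ Z.

As a check, the Euler characteristic is 5 − 10 + 10 − 5 = 0, which agrees with 1 − 0 + 0 − 1 = 0.

H_0 = Z,  H_1 = 0,  H_2 = 0,  H_3 = Z.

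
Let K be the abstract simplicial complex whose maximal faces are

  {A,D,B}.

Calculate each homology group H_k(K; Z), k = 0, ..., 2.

Fix the vertex order A < B < D and write every simplex with vertices in increasing order. Then dim K = 2 and the simplices of K are:

  0-simplices (3): A, B, D
  1-simplices (3): AB, AD, BD
  2-simplices (1): ABD

so the chain groups are C_0 ≅ Z^3, C_1 ≅ Z^3, C_2 ≅ Z^1.

The boundary map ∂_1: C_1 → C_0 sends each edge [p,q] (with p < q) to q − p.
The 3×3 boundary matrix has rank 2 and Smith normal form diag(1,1).

The boundary map ∂_2: C_2 → C_1 sends each 2-simplex [p,q,r] to [q,r] − [p,r] + [p,q]. For instance
  ∂ABD = BD − AD + AB.
This gives a 3×1 integer matrix of rank 1; reducing to Smith normal form yields diagonal entries (1).

From H_k ≅ ker(∂_k) / im(∂_{k+1}) we obtain:

  H_0: rank C_0 − rank ∂_1 = 3 − 2 = 1, and the invariant factors of ∂_1 are all 1, so H_0 ≅ Z.
  H_1: rank ker ∂_1 − rank ∂_2 = (3 − 2) − 1 = 0, and the invariant factors of ∂_2 are all 1, so H_1 ≅ 0.
  H_2: rank ker ∂_2 − rank ∂_3 = (1 − 1) − 0 = 0, and there is no ∂_3, so H_2 ≅ 0.

H_0 = Z,  H_1 = 0,  H_2 = 0.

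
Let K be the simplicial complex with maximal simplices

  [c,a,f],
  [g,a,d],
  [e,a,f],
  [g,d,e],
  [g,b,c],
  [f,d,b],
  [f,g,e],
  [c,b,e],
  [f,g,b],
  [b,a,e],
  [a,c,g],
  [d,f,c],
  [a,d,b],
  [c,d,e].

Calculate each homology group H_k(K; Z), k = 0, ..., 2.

Order the vertices as a < b < c < d < e < f < g. Listing each simplex with vertices in this order, K has dimension 2 with simplices:

  0-simplices (7): a, b, c, d, e, f, g
  1-simplices (21): ab, ac, ad, ae, af, ag, bc, bd, be, bf, bg, cd, ce, cf, cg, de, df, dg, ef, eg, fg
  2-simplices (14): abd, abe, acf, acg, adg, aef, bce, bcg, bdf, bfg, cde, cdf, deg, efg

giving chain groups C_0 ≅ Z^7, C_1 ≅ Z^21, C_2 ≅ Z^14.

Boundary ∂_1: C_1 → C_0 maps an edge to its endpoints' difference, ∂[p,q] = q − p. For instance
  ∂cf = f − c.
The resulting 7×21 matrix has rank 6, and its Smith normal form has invariant factors (1,1,1,1,1,1).

∂_2: C_2 → C_1 acts by ∂[p,q,r] = [q,r] − [p,r] + [p,q]. For instance
  ∂acf = cf − af + ac,
  ∂cde = de − ce + cd.
This gives a 21×14 integer matrix of rank 13; reducing to Smith normal form yields diagonal entries (1,1,1,1,1,1,1,1,1,1,1,1,1).

Computing H_k = (kernel of ∂_k) / (image of ∂_{k+1}):

  H_0: rank C_0 − rank ∂_1 = 7 − 6 = 1, and the invariant factors of ∂_1 are all 1, so H_0 = Z.
  H_1: rank ker ∂_1 − rank ∂_2 = (21 − 6) − 13 = 2, and the invariant factors of ∂_2 are all 1, so H_1 = Z^2.
  H_2: rank ker ∂_2 − rank ∂_3 = (14 − 13) − 0 = 1, and there is no ∂_3, so H_2 = Z.

As a check, the Euler characteristic is 7 − 21 + 14 = 0, which agrees with 1 − 2 + 1 = 0.
(K is a triangulation of the torus T^2.)

H_0 = Z,  H_1 = Z^2,  H_2 = Z.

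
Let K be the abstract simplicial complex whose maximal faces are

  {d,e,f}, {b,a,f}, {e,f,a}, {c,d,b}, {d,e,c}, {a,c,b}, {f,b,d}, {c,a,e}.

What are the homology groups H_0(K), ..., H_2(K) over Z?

We work with the vertex ordering a < b < c < d < e < f. The simplices of K, each written with vertices in increasing order, are:

  0-simplices (6): a, b, c, d, e, f
  1-simplices (12): ab, ac, ae, af, bc, bd, bf, cd, ce, de, df, ef
  2-simplices (8): abc, abf, ace, aef, bcd, bdf, cde, def

Hence C_0 ≅ Z^6, C_1 ≅ Z^12, C_2 ≅ Z^8.

∂_1: C_1 → C_0 maps an edge to its endpoints' difference, ∂[p,q] = q − p. For instance
  ∂ef = f − e.
The resulting 6×12 matrix has rank 5, and its Smith normal form has invariant factors (1,1,1,1,1).

Boundary ∂_2: C_2 → C_1 maps a triangle to the signed sum of its edges. For instance
  ∂bdf = df − bf + bd,
  ∂aef = ef − af + ae.
The 12×8 boundary matrix has rank 7 and Smith normal form diag(1,1,1,1,1,1,1).

Reading off H_k = ker ∂_k / im ∂_{k+1}:

  H_0: rank C_0 − rank ∂_1 = 6 − 5 = 1, and the invariant factors of ∂_1 are all 1, so H_0 ≅ Z.
  H_1: rank ker ∂_1 − rank ∂_2 = (12 − 5) − 7 = 0, and the invariant factors of ∂_2 are all 1, so H_1 ≅ 0.
  H_2: rank ker ∂_2 − rank ∂_3 = (8 − 7) − 0 = 1, and there is no ∂_3, so H_2 ≅ Z.

As a check, the Euler characteristic is 6 − 12 + 8 = 2, which agrees with 1 − 0 + 1 = 2.

H_0 ≅ Z,  H_1 = 0,  H_2 ≅ Z.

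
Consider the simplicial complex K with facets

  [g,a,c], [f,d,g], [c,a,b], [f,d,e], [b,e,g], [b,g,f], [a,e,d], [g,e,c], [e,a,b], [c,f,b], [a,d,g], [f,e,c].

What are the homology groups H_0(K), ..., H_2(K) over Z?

Fix the vertex order a < b < c < d < e < f < g and write every simplex with vertices in increasing order. Then dim K = 2 and the simplices of K are:

  0-simplices (7): a, b, c, d, e, f, g
  1-simplices (18): ab, ac, ad, ae, ag, bc, be, bf, bg, ce, cf, cg, de, df, dg, ef, eg, fg
  2-simplices (12): abc, abe, acg, ade, adg, bcf, beg, bfg, cef, ceg, def, dfg

so the chain groups are C_0 ≅ Z^7, C_1 ≅ Z^18, C_2 ≅ Z^12.

The boundary map ∂_1: C_1 → C_0 maps an edge to its endpoints' difference, ∂[p,q] = q − p. For instance
  ∂bc = c − b.
The resulting 7×18 matrix has rank 6, and its Smith normal form has invariant factors (1,1,1,1,1,1).

∂_2: C_2 → C_1 sends each 2-simplex [p,q,r] to [q,r] − [p,r] + [p,q]. For instance
  ∂cef = ef − cf + ce,
  ∂ade = de − ae + ad.
The resulting 18×12 matrix has rank 12, and its Smith normal form has invariant factors (1,1,1,1,1,1,1,1,1,1,1,2).

Reading off H_k = ker ∂_k / im ∂_{k+1}:

  H_0: rank C_0 − rank ∂_1 = 7 − 6 = 1, and the invariant factors of ∂_1 are all 1, so H_0 ≅ Z.
  H_1: rank ker ∂_1 − rank ∂_2 = (18 − 6) − 12 = 0, and ∂_2 has invariant factor 2 > 1, so H_1 ≅ Z/2Z.
  H_2: rank ker ∂_2 − rank ∂_3 = (12 − 12) − 0 = 0, and there is no ∂_3, so H_2 ≅ 0.

As a check, the Euler characteristic is 7 − 18 + 12 = 1, which agrees with 1 − 0 + 0 = 1.
(K is a triangulation of the real projective plane RP^2.)

H_0 = Z,  H_1 = Z/2Z,  H_2 = 0.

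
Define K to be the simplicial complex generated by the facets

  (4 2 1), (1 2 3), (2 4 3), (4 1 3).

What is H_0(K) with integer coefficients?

H_0 = Z.

We work with the vertex ordering 1 < 2 < 3 < 4. The simplices of K, each written with vertices in increasing order, are:

  0-simplices (4): [1], [2], [3], [4]
  1-simplices (6): [1,2], [1,3], [1,4], [2,3], [2,4], [3,4]
  2-simplices (4): [1,2,3], [1,2,4], [1,3,4], [2,3,4]

giving chain groups C_0 ≅ Z^4, C_1 ≅ Z^6, C_2 ≅ Z^4.

Boundary ∂_1: C_1 → C_0 sends each edge [p,q] (with p < q) to q − p.
The resulting 4×6 matrix has rank 3, and its Smith normal form has invariant factors (1,1,1).

The boundary map ∂_2: C_2 → C_1 acts by ∂[p,q,r] = [q,r] − [p,r] + [p,q]. For instance
  ∂[1,2,3] = [2,3] − [1,3] + [1,2],
  ∂[1,2,4] = [2,4] − [1,4] + [1,2].
The 6×4 boundary matrix has rank 3 and Smith normal form diag(1,1,1).

Now H_k = ker ∂_k / im ∂_{k+1}, so:

  H_0: rank C_0 − rank ∂_1 = 4 − 3 = 1, and the invariant factors of ∂_1 are all 1, so H_0 = Z.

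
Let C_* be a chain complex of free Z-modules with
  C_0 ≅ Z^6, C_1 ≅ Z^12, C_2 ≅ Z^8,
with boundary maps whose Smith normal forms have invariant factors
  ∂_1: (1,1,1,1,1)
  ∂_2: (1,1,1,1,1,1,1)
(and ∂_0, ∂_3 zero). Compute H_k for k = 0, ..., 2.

H_0 = Z,  H_1 = 0,  H_2 = Z.

H_0: b_0 = 6 − 0 − 5 = 1; torsion from ∂_1 factors > 1: none. So H_0 = Z.
H_1: b_1 = 12 − 5 − 7 = 0; torsion from ∂_2 factors > 1: none. So H_1 = 0.
H_2: b_2 = 8 − 7 − 0 = 1; torsion from ∂_3 factors > 1: none. So H_2 = Z.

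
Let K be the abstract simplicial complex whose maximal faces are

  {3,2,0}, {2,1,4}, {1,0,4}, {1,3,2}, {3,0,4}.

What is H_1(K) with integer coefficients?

We work with the vertex ordering 0 < 1 < 2 < 3 < 4. The simplices of K, each written with vertices in increasing order, are:

  0-simplices (5): [0], [1], [2], [3], [4]
  1-simplices (10): [0,1], [0,2], [0,3], [0,4], [1,2], [1,3], [1,4], [2,3], [2,4], [3,4]
  2-simplices (5): [0,1,4], [0,2,3], [0,3,4], [1,2,3], [1,2,4]

giving chain groups C_0 ≅ Z^5, C_1 ≅ Z^10, C_2 ≅ Z^5.

The boundary map ∂_1: C_1 → C_0 maps an edge to its endpoints' difference, ∂[p,q] = q − p.
The resulting 5×10 matrix has rank 4, and its Smith normal form has invariant factors (1,1,1,1).

The boundary map ∂_2: C_2 → C_1 acts by ∂[p,q,r] = [q,r] − [p,r] + [p,q]. For instance
  ∂[0,3,4] = [3,4] − [0,4] + [0,3],
  ∂[0,2,3] = [2,3] − [0,3] + [0,2].
As a 10×5 matrix over Z this has rank 5, with invariant factors (1,1,1,1,1).

From H_k ≅ ker(∂_k) / im(∂_{k+1}) we obtain:

  H_1: rank ker ∂_1 − rank ∂_2 = (10 − 4) − 5 = 1, and the invariant factors of ∂_2 are all 1, so H_1 = Z.

H_1 = Z.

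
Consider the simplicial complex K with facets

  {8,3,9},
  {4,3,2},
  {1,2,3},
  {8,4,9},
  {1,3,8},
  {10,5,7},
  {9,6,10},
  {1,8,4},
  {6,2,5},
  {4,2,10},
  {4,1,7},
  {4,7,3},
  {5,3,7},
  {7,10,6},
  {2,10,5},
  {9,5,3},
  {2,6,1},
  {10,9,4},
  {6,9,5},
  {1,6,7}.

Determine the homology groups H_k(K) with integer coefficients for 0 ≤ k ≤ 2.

Fix the vertex order 1 < 2 < 3 < 4 < 5 < 6 < 7 < 8 < 9 < 10 and write every simplex with vertices in increasing order. Then dim K = 2 and the simplices of K are:

  0-simplices (10): [1], [2], [3], [4], [5], [6], [7], [8], [9], [10]
  1-simplices (30): (30 of them)
  2-simplices (20): (20 of them)

Hence C_0 ≅ Z^10, C_1 ≅ Z^30, C_2 ≅ Z^20.

∂_1: C_1 → C_0 sends each edge [p,q] (with p < q) to q − p.
The 10×30 boundary matrix has rank 9 and Smith normal form diag(1,1,1,1,1,1,1,1,1).

Boundary ∂_2: C_2 → C_1 maps a triangle to the signed sum of its edges. For instance
  ∂[2,5,6] = [5,6] − [2,6] + [2,5],
  ∂[3,5,7] = [5,7] − [3,7] + [3,5].
The 30×20 boundary matrix has rank 20 and Smith normal form diag(1,1,1,1,1,1,1,1,1,1,1,1,1,1,1,1,1,1,1,2).

From H_k ≅ ker(∂_k) / im(∂_{k+1}) we obtain:

  H_0: rank C_0 − rank ∂_1 = 10 − 9 = 1, and the invariant factors of ∂_1 are all 1, so H_0 ≅ Z.
  H_1: rank ker ∂_1 − rank ∂_2 = (30 − 9) − 20 = 1, and ∂_2 has invariant factor 2 > 1, so H_1 ≅ Z ⊕ Z/2.
  H_2: rank ker ∂_2 − rank ∂_3 = (20 − 20) − 0 = 0, and there is no ∂_3, so H_2 ≅ 0.

H_0 ≅ Z,  H_1 ≅ Z ⊕ Z/2,  H_2 = 0.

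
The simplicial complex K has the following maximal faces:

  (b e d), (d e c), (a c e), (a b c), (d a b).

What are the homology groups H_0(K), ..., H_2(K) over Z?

Take the total order a < b < c < d < e on the vertex set. Then K (dimension 2) consists of the simplices:

  0-simplices (5): a, b, c, d, e
  1-simplices (10): ab, ac, ad, ae, bc, bd, be, cd, ce, de
  2-simplices (5): abc, abd, ace, bde, cde

Hence C_0 ≅ Z^5, C_1 ≅ Z^10, C_2 ≅ Z^5.

The boundary map ∂_1: C_1 → C_0 maps an edge to its endpoints' difference, ∂[p,q] = q − p.
As a 5×10 matrix over Z this has rank 4, with invariant factors (1,1,1,1).

The boundary map ∂_2: C_2 → C_1 sends each 2-simplex [p,q,r] to [q,r] − [p,r] + [p,q]. For instance
  ∂cde = de − ce + cd,
  ∂bde = de − be + bd.
This gives a 10×5 integer matrix of rank 5; reducing to Smith normal form yields diagonal entries (1,1,1,1,1).

Reading off H_k = ker ∂_k / im ∂_{k+1}:

  H_0: rank C_0 − rank ∂_1 = 5 − 4 = 1, and the invariant factors of ∂_1 are all 1, so H_0 = Z.
  H_1: rank ker ∂_1 − rank ∂_2 = (10 − 4) − 5 = 1, and the invariant factors of ∂_2 are all 1, so H_1 = Z.
  H_2: rank ker ∂_2 − rank ∂_3 = (5 − 5) − 0 = 0, and there is no ∂_3, so H_2 = 0.

H_0 ≅ Z,  H_1 ≅ Z,  H_2 = 0.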